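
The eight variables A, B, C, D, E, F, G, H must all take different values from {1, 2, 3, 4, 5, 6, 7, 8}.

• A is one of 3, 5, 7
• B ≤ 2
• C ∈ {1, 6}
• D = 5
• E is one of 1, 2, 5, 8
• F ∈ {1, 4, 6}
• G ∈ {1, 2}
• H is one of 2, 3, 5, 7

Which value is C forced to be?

D has just one choice, so D = 5. Eliminate 5 elsewhere: A, E, H.
The 7 still-open variables together cover exactly {1, 2, 3, 4, 6, 7, 8} — 7 values for 7 variables — and 4 appears only in F's list, so F = 4.
The 6 still-open variables together cover exactly {1, 2, 3, 6, 7, 8} — 6 values for 6 variables — and 6 appears only in C's list, so C = 6.

6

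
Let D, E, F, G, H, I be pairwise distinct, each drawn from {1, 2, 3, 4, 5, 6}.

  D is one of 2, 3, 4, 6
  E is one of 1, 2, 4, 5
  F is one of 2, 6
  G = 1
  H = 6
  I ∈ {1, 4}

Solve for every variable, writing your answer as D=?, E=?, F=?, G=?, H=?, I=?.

G has just one choice, so G = 1. Remove 1 from E, I.
H has just one choice, so H = 6. Strike 6 from D, F.
I must be 4 (only option left). Strike 4 from D, E.
F must be 2 (only option left). Remove 2 from D, E.
D has just one choice, so D = 3.
E has just one choice, so E = 5.

D=3, E=5, F=2, G=1, H=6, I=4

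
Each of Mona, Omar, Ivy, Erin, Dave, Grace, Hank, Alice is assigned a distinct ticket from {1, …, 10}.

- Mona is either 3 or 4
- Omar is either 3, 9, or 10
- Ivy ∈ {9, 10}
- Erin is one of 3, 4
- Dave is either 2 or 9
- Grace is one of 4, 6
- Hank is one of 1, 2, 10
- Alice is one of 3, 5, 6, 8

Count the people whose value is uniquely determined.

3

Mona and Erin between them cover only {3, 4} — a naked pair. Remove those values from Omar, Grace, Alice.
Grace has just one choice, so Grace = 6. Strike 6 from Alice.
Omar and Ivy between them cover only {9, 10} — a naked pair. Remove those values from Dave, Hank.
Dave has just one choice, so Dave = 2. So Hank can't be 2.
Hank must be 1 (only option left).
Determined: Dave=2, Grace=6, Hank=1. The other people each still have more than one consistent value. That makes 3.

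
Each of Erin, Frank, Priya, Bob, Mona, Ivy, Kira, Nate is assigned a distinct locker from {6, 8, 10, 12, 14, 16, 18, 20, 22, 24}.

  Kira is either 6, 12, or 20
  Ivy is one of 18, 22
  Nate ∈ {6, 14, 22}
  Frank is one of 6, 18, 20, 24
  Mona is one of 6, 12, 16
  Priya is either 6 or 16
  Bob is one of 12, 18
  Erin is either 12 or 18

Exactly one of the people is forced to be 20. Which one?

Kira

The 8 variables draw from only 8 values {6, 12, 14, 16, 18, 20, 22, 24}, so each is used; only Nate can be 14, hence Nate = 14.
The 7 still-open variables draw from only 7 values {6, 12, 16, 18, 20, 22, 24}, so each is used; only Ivy can be 22, hence Ivy = 22.
The 6 still-open variables draw from only 6 values {6, 12, 16, 18, 20, 24}, so each is used; only Frank can be 24, hence Frank = 24.
The 5 still-open variables together cover exactly {6, 12, 16, 18, 20} — 5 values for 5 variables — and 20 appears only in Kira's list, so Kira = 20.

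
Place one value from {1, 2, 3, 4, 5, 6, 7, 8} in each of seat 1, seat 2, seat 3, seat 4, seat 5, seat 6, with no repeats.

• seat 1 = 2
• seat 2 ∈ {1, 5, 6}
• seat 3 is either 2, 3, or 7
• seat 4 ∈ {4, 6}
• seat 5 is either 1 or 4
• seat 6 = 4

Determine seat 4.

6

seat 1 must be 2 (only option left). Remove 2 from seat 3.
seat 6 must be 4 (only option left). Eliminate 4 elsewhere: seat 4, seat 5.
So seat 4 = 6.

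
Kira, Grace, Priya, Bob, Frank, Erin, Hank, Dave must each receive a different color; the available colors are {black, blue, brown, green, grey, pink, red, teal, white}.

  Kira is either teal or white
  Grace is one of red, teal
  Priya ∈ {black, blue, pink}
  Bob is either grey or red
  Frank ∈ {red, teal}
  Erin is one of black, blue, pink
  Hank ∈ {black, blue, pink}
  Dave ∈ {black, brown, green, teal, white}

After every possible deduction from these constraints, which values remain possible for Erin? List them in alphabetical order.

The 2 variables Grace and Frank are confined to {red, teal}, which locks those values in; drop them from Kira, Bob, Dave.
Kira has just one choice, so Kira = white. Eliminate white elsewhere: Dave.
Bob has just one choice, so Bob = grey.
The 3 variables Priya, Erin, Hank are confined to {black, blue, pink}, which locks those values in; drop them from Dave.
No further eliminations apply; Erin can still be any of black, blue, pink.

black, blue, pink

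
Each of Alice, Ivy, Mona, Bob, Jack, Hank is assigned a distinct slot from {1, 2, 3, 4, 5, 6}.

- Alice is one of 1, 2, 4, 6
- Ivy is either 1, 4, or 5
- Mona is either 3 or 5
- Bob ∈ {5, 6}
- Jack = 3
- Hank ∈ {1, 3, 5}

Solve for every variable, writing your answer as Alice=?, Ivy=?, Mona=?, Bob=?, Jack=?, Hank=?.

Jack must be 3 (only option left). Remove 3 from Mona, Hank.
Mona has just one choice, so Mona = 5. So Ivy, Bob, Hank can't be 5.
Bob's domain is down to {6}, so Bob = 6. Strike 6 from Alice.
That leaves Hank = 1. Strike 1 from Alice, Ivy.
Ivy's domain is down to {4}, so Ivy = 4. Remove 4 from Alice.
That leaves Alice = 2.

Alice=2, Ivy=4, Mona=5, Bob=6, Jack=3, Hank=1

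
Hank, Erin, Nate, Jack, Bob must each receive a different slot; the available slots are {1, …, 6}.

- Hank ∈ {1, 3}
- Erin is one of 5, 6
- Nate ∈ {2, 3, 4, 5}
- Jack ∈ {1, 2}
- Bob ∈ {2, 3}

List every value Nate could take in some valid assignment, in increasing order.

Hank, Jack, Bob between them cover only {1, 2, 3} — a naked triple. Remove those values from Nate.
No further eliminations apply; Nate can still be any of 4, 5.

4, 5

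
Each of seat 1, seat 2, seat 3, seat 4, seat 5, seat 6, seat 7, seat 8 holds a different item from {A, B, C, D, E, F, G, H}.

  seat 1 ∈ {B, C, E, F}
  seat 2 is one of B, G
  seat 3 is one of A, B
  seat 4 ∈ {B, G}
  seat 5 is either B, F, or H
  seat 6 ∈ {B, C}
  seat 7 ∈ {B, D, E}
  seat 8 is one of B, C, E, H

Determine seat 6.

C

The 8 variables together cover exactly {A, B, C, D, E, F, G, H} — 8 values for 8 variables — and A appears only in seat 3's list, so seat 3 = A.
The 7 still-open variables draw from only 7 values {B, C, D, E, F, G, H}, so each is used; only seat 7 can be D, hence seat 7 = D.
seat 2 and seat 4 between them cover only {B, G} — a naked pair. Remove those values from seat 1, seat 5, seat 6, seat 8.
So seat 6 = C.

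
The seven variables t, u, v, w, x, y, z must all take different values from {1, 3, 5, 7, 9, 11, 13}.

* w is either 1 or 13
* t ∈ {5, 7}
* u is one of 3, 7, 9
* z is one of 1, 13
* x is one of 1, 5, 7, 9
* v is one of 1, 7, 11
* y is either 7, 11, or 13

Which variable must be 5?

The 7 variables together cover exactly {1, 3, 5, 7, 9, 11, 13} — 7 values for 7 variables — and 3 appears only in u's list, so u = 3.
The 6 still-open variables together cover exactly {1, 5, 7, 9, 11, 13} — 6 values for 6 variables — and 9 appears only in x's list, so x = 9.
Among the 5 still-open variables, 5 fits only t (and all 5 values in {1, 5, 7, 11, 13} must be used), so t = 5.

t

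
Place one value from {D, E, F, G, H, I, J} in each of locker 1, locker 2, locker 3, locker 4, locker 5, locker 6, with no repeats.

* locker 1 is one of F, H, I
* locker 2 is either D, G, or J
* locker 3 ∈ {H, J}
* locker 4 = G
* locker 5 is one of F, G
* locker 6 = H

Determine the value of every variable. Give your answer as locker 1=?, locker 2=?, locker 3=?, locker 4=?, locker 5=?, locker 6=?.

locker 1=I, locker 2=D, locker 3=J, locker 4=G, locker 5=F, locker 6=H

locker 4's domain is down to {G}, so locker 4 = G. Eliminate G elsewhere: locker 2, locker 5.
locker 5's domain is down to {F}, so locker 5 = F. Strike F from locker 1.
locker 6 must be H (only option left). Eliminate H elsewhere: locker 1, locker 3.
locker 1 has just one choice, so locker 1 = I.
That leaves locker 3 = J. Strike J from locker 2.
locker 2 must be D (only option left).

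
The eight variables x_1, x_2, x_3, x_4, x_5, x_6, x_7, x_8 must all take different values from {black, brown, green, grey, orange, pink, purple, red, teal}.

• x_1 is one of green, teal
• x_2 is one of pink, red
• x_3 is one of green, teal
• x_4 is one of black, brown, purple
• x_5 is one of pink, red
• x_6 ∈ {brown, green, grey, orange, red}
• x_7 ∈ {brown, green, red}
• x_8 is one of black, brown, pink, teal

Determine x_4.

purple

The 2 variables x_1 and x_3 are confined to {green, teal}, which locks those values in; drop them from x_6, x_7, x_8.
The 2 variables x_2 and x_5 are confined to {pink, red}, which locks those values in; drop them from x_6, x_7, x_8.
x_7's domain is down to {brown}, so x_7 = brown. So x_4, x_6, x_8 can't be brown.
x_8 must be black (only option left). Strike black from x_4.
So x_4 = purple.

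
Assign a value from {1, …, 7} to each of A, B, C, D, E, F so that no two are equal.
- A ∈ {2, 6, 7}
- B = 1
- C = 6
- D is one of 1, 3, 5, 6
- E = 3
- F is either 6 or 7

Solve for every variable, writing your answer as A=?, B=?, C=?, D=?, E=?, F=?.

A=2, B=1, C=6, D=5, E=3, F=7

B must be 1 (only option left). Remove 1 from D.
C must be 6 (only option left). So A, D, F can't be 6.
That leaves E = 3. So D can't be 3.
F has just one choice, so F = 7. So A can't be 7.
That leaves A = 2.
That leaves D = 5.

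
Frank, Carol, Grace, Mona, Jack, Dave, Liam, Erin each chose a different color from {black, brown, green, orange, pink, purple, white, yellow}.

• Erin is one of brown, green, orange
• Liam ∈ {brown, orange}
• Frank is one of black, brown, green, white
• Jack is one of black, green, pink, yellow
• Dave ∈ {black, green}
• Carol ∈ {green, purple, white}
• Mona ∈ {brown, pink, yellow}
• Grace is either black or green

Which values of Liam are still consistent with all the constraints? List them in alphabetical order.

brown, orange

The 8 variables together cover exactly {black, brown, green, orange, pink, purple, white, yellow} — 8 values for 8 variables — and purple appears only in Carol's list, so Carol = purple.
Among the 7 still-open variables, white fits only Frank (and all 7 values in {black, brown, green, orange, pink, white, yellow} must be used), so Frank = white.
Grace and Dave between them cover only {black, green} — a naked pair. Remove those values from Jack, Erin.
The 2 variables Liam and Erin are confined to {brown, orange}, which locks those values in; drop them from Mona.
No further eliminations apply; Liam can still be any of brown, orange.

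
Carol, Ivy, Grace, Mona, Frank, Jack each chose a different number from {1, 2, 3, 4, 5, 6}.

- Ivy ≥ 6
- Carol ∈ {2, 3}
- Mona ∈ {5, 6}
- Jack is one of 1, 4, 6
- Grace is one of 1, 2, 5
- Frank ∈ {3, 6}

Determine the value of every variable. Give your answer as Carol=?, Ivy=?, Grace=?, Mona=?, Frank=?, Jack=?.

Carol=2, Ivy=6, Grace=1, Mona=5, Frank=3, Jack=4

Ivy's domain is down to {6}, so Ivy = 6. Remove 6 from Mona, Frank, Jack.
Mona has just one choice, so Mona = 5. So Grace can't be 5.
Frank has just one choice, so Frank = 3. Eliminate 3 elsewhere: Carol.
Carol has just one choice, so Carol = 2. Eliminate 2 elsewhere: Grace.
That leaves Grace = 1. Strike 1 from Jack.
Jack has just one choice, so Jack = 4.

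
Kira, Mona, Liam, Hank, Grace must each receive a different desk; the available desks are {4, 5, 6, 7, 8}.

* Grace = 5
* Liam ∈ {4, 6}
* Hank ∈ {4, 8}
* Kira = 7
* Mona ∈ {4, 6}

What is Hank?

8

Kira's domain is down to {7}, so Kira = 7.
Grace has just one choice, so Grace = 5.
The 3 still-open variables draw from only 3 values {4, 6, 8}, so each is used; only Hank can be 8, hence Hank = 8.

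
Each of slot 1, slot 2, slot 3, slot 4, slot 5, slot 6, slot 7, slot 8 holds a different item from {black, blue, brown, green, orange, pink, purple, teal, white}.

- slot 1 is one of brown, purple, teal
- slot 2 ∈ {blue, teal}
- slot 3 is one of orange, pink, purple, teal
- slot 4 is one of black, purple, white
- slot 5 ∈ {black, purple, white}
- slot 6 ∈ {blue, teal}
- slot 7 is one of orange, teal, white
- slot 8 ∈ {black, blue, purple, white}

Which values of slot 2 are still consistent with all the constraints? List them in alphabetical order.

blue, teal

The 8 variables together cover exactly {black, blue, brown, orange, pink, purple, teal, white} — 8 values for 8 variables — and brown appears only in slot 1's list, so slot 1 = brown.
The 7 still-open variables together cover exactly {black, blue, orange, pink, purple, teal, white} — 7 values for 7 variables — and pink appears only in slot 3's list, so slot 3 = pink.
The 6 still-open variables together cover exactly {black, blue, orange, purple, teal, white} — 6 values for 6 variables — and orange appears only in slot 7's list, so slot 7 = orange.
slot 2 and slot 6 between them cover only {blue, teal} — a naked pair. Remove those values from slot 8.
No further eliminations apply; slot 2 can still be any of blue, teal.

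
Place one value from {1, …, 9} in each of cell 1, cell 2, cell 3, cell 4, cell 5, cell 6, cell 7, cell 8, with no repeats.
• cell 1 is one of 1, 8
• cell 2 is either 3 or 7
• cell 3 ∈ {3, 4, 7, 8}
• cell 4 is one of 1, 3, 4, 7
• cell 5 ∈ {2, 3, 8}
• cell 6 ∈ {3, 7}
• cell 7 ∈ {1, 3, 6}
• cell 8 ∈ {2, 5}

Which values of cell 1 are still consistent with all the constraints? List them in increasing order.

1, 8

Among the 8 variables, 5 fits only cell 8 (and all 8 values in {1, 2, 3, 4, 5, 6, 7, 8} must be used), so cell 8 = 5.
The 7 still-open variables draw from only 7 values {1, 2, 3, 4, 6, 7, 8}, so each is used; only cell 5 can be 2, hence cell 5 = 2.
The 6 still-open variables draw from only 6 values {1, 3, 4, 6, 7, 8}, so each is used; only cell 7 can be 6, hence cell 7 = 6.
The 2 variables cell 2 and cell 6 are confined to {3, 7}, which locks those values in; drop them from cell 3, cell 4.
No further eliminations apply; cell 1 can still be any of 1, 8.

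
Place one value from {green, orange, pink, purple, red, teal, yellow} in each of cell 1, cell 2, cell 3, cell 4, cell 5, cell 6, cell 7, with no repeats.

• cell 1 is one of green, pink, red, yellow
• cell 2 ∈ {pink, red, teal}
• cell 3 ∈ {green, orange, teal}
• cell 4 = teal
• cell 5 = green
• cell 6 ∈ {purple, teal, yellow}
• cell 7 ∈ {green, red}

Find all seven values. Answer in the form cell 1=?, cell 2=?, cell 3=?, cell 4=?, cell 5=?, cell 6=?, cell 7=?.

cell 4's domain is down to {teal}, so cell 4 = teal. Eliminate teal elsewhere: cell 2, cell 3, cell 6.
That leaves cell 5 = green. So cell 1, cell 3, cell 7 can't be green.
cell 7 must be red (only option left). Eliminate red elsewhere: cell 1, cell 2.
cell 2's domain is down to {pink}, so cell 2 = pink. Eliminate pink elsewhere: cell 1.
cell 3 must be orange (only option left).
cell 1 has just one choice, so cell 1 = yellow. Remove yellow from cell 6.
That leaves cell 6 = purple.

cell 1=yellow, cell 2=pink, cell 3=orange, cell 4=teal, cell 5=green, cell 6=purple, cell 7=red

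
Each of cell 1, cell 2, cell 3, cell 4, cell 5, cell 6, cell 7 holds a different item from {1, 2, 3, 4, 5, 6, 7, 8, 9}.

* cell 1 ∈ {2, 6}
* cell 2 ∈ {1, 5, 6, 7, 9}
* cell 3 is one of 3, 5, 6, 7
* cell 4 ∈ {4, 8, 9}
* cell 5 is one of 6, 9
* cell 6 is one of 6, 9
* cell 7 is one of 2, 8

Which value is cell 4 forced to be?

4

cell 5 and cell 6 share exactly the 2 values {6, 9}; by pigeonhole those values go to them, so strike 6, 9 from cell 1, cell 2, cell 3, cell 4.
cell 1 has just one choice, so cell 1 = 2. So cell 7 can't be 2.
That leaves cell 7 = 8. Remove 8 from cell 4.
So cell 4 = 4.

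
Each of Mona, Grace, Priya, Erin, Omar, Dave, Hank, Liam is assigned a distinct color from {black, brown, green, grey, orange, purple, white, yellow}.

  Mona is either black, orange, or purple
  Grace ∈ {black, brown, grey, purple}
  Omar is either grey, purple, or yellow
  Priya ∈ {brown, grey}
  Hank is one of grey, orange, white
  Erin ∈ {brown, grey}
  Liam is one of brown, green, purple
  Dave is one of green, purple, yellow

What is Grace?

The 8 variables draw from only 8 values {black, brown, green, grey, orange, purple, white, yellow}, so each is used; only Hank can be white, hence Hank = white.
Among the 7 still-open variables, orange fits only Mona (and all 7 values in {black, brown, green, grey, orange, purple, yellow} must be used), so Mona = orange.
The 6 still-open variables together cover exactly {black, brown, green, grey, purple, yellow} — 6 values for 6 variables — and black appears only in Grace's list, so Grace = black.

black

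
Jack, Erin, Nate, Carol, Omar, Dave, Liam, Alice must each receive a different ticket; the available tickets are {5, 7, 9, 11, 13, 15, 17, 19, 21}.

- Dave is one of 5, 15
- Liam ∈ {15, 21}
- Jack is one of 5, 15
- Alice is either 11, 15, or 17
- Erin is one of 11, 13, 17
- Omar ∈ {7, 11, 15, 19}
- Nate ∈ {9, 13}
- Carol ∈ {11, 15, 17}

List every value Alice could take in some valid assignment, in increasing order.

11, 17

The 2 variables Jack and Dave are confined to {5, 15}, which locks those values in; drop them from Carol, Omar, Liam, Alice.
Liam must be 21 (only option left).
Carol and Alice between them cover only {11, 17} — a naked pair. Remove those values from Erin, Omar.
Erin has just one choice, so Erin = 13. Eliminate 13 elsewhere: Nate.
Nate's domain is down to {9}, so Nate = 9.
No further eliminations apply; Alice can still be any of 11, 17.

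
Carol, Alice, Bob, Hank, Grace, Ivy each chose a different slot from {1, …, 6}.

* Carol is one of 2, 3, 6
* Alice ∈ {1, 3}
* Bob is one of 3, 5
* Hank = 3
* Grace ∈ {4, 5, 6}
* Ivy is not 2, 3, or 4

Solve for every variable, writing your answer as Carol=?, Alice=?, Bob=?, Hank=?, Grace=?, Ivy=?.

Hank must be 3 (only option left). Remove 3 from Carol, Alice, Bob.
Alice has just one choice, so Alice = 1. Strike 1 from Ivy.
Bob must be 5 (only option left). Remove 5 from Grace, Ivy.
Ivy must be 6 (only option left). So Carol, Grace can't be 6.
Carol must be 2 (only option left).
That leaves Grace = 4.

Carol=2, Alice=1, Bob=5, Hank=3, Grace=4, Ivy=6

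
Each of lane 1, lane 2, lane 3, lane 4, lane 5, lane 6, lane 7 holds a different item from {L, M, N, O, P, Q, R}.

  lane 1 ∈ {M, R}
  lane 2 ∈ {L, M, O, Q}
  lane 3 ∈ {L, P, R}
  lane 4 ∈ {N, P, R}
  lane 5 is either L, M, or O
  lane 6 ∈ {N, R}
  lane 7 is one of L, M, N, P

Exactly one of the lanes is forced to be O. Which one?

The 7 variables together cover exactly {L, M, N, O, P, Q, R} — 7 values for 7 variables — and Q appears only in lane 2's list, so lane 2 = Q.
The 6 still-open variables together cover exactly {L, M, N, O, P, R} — 6 values for 6 variables — and O appears only in lane 5's list, so lane 5 = O.

lane 5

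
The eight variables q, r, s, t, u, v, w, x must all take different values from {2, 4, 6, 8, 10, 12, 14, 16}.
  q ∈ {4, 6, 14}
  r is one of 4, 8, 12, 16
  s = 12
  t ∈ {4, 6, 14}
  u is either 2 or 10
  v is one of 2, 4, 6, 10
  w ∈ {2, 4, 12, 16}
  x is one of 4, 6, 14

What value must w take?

s must be 12 (only option left). So r, w can't be 12.
The 7 still-open variables together cover exactly {2, 4, 6, 8, 10, 14, 16} — 7 values for 7 variables — and 8 appears only in r's list, so r = 8.
Among the 6 still-open variables, 16 fits only w (and all 6 values in {2, 4, 6, 10, 14, 16} must be used), so w = 16.

16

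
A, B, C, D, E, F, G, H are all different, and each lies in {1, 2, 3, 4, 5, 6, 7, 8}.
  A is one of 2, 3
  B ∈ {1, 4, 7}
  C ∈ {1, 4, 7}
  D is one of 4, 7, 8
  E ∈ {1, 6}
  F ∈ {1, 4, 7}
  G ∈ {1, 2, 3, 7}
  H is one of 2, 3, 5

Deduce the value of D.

Among the 8 variables, 5 fits only H (and all 8 values in {1, 2, 3, 4, 5, 6, 7, 8} must be used), so H = 5.
Among the 7 still-open variables, 6 fits only E (and all 7 values in {1, 2, 3, 4, 6, 7, 8} must be used), so E = 6.
The 6 still-open variables draw from only 6 values {1, 2, 3, 4, 7, 8}, so each is used; only D can be 8, hence D = 8.

8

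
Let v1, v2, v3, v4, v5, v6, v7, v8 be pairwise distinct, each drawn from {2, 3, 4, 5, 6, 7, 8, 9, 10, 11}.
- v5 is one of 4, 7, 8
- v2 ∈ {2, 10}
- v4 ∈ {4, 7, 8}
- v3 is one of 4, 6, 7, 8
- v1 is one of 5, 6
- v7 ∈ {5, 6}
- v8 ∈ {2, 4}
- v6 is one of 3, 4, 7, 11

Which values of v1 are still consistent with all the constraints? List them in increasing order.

v1 and v7 share exactly the 2 values {5, 6}; by pigeonhole those values go to them, so strike 5, 6 from v3.
v3, v4, v5 between them cover only {4, 7, 8} — a naked triple. Remove those values from v6, v8.
v8 has just one choice, so v8 = 2. Remove 2 from v2.
v2 has just one choice, so v2 = 10.
No further eliminations apply; v1 can still be any of 5, 6.

5, 6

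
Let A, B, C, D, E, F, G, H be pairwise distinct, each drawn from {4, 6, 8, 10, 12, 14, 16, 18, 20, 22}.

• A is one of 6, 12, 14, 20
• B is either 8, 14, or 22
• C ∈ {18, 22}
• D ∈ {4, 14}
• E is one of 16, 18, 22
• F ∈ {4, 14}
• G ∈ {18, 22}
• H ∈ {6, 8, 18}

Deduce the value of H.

6

C and G between them cover only {18, 22} — a naked pair. Remove those values from B, E, H.
E has just one choice, so E = 16.
D and F share exactly the 2 values {4, 14}; by pigeonhole those values go to them, so strike 4, 14 from A, B.
That leaves B = 8. Strike 8 from H.
So H = 6.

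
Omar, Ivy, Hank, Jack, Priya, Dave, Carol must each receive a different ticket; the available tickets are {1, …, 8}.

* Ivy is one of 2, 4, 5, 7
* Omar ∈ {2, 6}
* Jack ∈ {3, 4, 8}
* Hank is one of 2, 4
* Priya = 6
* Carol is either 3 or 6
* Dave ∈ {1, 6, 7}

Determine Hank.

Priya must be 6 (only option left). Strike 6 from Omar, Dave, Carol.
Carol has just one choice, so Carol = 3. Remove 3 from Jack.
Omar has just one choice, so Omar = 2. Strike 2 from Ivy, Hank.
So Hank = 4.

4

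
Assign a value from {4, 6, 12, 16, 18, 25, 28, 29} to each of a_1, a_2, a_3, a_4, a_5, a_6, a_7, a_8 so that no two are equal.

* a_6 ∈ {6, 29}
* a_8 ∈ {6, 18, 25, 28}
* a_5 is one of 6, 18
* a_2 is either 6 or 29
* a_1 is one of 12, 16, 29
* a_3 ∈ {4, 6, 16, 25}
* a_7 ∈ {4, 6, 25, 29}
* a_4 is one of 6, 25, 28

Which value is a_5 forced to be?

The 8 variables draw from only 8 values {4, 6, 12, 16, 18, 25, 28, 29}, so each is used; only a_1 can be 12, hence a_1 = 12.
Among the 7 still-open variables, 16 fits only a_3 (and all 7 values in {4, 6, 16, 18, 25, 28, 29} must be used), so a_3 = 16.
The 6 still-open variables draw from only 6 values {4, 6, 18, 25, 28, 29}, so each is used; only a_7 can be 4, hence a_7 = 4.
The 2 variables a_2 and a_6 are confined to {6, 29}, which locks those values in; drop them from a_4, a_5, a_8.
So a_5 = 18.

18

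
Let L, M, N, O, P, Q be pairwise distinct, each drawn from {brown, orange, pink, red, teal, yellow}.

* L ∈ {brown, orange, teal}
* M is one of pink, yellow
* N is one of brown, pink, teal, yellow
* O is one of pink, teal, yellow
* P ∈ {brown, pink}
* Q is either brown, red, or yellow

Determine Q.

red

The 6 variables together cover exactly {brown, orange, pink, red, teal, yellow} — 6 values for 6 variables — and orange appears only in L's list, so L = orange.
The 5 still-open variables together cover exactly {brown, pink, red, teal, yellow} — 5 values for 5 variables — and red appears only in Q's list, so Q = red.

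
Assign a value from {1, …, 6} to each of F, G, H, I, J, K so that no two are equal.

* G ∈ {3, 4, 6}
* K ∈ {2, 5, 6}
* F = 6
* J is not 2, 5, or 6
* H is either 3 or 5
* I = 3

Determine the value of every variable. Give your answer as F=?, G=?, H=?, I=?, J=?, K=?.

F must be 6 (only option left). So G, K can't be 6.
That leaves I = 3. Remove 3 from G, H, J.
That leaves G = 4. Eliminate 4 elsewhere: J.
That leaves H = 5. So K can't be 5.
J's domain is down to {1}, so J = 1.
That leaves K = 2.

F=6, G=4, H=5, I=3, J=1, K=2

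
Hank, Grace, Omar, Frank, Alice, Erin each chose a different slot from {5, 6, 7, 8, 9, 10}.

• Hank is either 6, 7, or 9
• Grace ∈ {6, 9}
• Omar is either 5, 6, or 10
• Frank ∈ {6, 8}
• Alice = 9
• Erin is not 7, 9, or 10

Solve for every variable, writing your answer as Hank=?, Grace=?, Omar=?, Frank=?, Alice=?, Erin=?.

Hank=7, Grace=6, Omar=10, Frank=8, Alice=9, Erin=5

Alice must be 9 (only option left). Strike 9 from Hank, Grace.
Grace's domain is down to {6}, so Grace = 6. So Hank, Omar, Frank, Erin can't be 6.
Frank must be 8 (only option left). Eliminate 8 elsewhere: Erin.
That leaves Erin = 5. Remove 5 from Omar.
Hank has just one choice, so Hank = 7.
Omar must be 10 (only option left).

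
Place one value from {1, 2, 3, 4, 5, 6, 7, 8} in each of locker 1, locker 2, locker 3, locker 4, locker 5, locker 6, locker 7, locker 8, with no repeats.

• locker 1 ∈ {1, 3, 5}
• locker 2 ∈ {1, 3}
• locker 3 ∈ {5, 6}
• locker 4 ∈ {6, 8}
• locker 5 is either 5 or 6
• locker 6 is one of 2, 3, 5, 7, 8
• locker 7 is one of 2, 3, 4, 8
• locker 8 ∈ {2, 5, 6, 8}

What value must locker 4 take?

8

Among the 8 variables, 4 fits only locker 7 (and all 8 values in {1, 2, 3, 4, 5, 6, 7, 8} must be used), so locker 7 = 4.
The 7 still-open variables together cover exactly {1, 2, 3, 5, 6, 7, 8} — 7 values for 7 variables — and 7 appears only in locker 6's list, so locker 6 = 7.
Among the 6 still-open variables, 2 fits only locker 8 (and all 6 values in {1, 2, 3, 5, 6, 8} must be used), so locker 8 = 2.
The 5 still-open variables together cover exactly {1, 3, 5, 6, 8} — 5 values for 5 variables — and 8 appears only in locker 4's list, so locker 4 = 8.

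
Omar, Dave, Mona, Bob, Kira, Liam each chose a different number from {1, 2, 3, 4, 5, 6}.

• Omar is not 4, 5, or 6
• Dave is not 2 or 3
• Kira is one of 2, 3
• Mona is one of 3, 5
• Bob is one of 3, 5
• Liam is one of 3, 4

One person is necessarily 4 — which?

The 6 variables together cover exactly {1, 2, 3, 4, 5, 6} — 6 values for 6 variables — and 6 appears only in Dave's list, so Dave = 6.
The 5 still-open variables together cover exactly {1, 2, 3, 4, 5} — 5 values for 5 variables — and 1 appears only in Omar's list, so Omar = 1.
Among the 4 still-open variables, 2 fits only Kira (and all 4 values in {2, 3, 4, 5} must be used), so Kira = 2.
Among the 3 still-open variables, 4 fits only Liam (and all 3 values in {3, 4, 5} must be used), so Liam = 4.

Liam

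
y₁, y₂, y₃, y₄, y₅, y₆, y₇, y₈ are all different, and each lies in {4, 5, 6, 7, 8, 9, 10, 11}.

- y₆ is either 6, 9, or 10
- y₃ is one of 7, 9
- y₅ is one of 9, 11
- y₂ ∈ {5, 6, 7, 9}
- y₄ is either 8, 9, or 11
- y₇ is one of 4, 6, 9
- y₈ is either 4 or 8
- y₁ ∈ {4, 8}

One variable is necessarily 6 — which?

y₇

The 8 variables draw from only 8 values {4, 5, 6, 7, 8, 9, 10, 11}, so each is used; only y₂ can be 5, hence y₂ = 5.
The 7 still-open variables draw from only 7 values {4, 6, 7, 8, 9, 10, 11}, so each is used; only y₃ can be 7, hence y₃ = 7.
The 6 still-open variables together cover exactly {4, 6, 8, 9, 10, 11} — 6 values for 6 variables — and 10 appears only in y₆'s list, so y₆ = 10.
The 5 still-open variables draw from only 5 values {4, 6, 8, 9, 11}, so each is used; only y₇ can be 6, hence y₇ = 6.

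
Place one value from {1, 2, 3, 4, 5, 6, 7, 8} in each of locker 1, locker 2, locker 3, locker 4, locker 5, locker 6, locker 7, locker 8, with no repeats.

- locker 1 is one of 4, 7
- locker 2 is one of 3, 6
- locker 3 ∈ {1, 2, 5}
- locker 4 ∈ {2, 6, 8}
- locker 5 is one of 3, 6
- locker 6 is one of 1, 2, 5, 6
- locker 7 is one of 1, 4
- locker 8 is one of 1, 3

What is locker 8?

Among the 8 variables, 7 fits only locker 1 (and all 8 values in {1, 2, 3, 4, 5, 6, 7, 8} must be used), so locker 1 = 7.
The 7 still-open variables together cover exactly {1, 2, 3, 4, 5, 6, 8} — 7 values for 7 variables — and 4 appears only in locker 7's list, so locker 7 = 4.
Among the 6 still-open variables, 8 fits only locker 4 (and all 6 values in {1, 2, 3, 5, 6, 8} must be used), so locker 4 = 8.
The 2 variables locker 2 and locker 5 are confined to {3, 6}, which locks those values in; drop them from locker 6, locker 8.
So locker 8 = 1.

1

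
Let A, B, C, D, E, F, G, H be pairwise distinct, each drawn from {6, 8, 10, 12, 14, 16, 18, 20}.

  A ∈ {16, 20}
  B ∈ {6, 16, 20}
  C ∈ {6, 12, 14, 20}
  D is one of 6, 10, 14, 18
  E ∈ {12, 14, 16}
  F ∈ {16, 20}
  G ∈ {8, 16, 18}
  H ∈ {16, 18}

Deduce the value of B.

6

Among the 8 variables, 8 fits only G (and all 8 values in {6, 8, 10, 12, 14, 16, 18, 20} must be used), so G = 8.
Among the 7 still-open variables, 10 fits only D (and all 7 values in {6, 10, 12, 14, 16, 18, 20} must be used), so D = 10.
Among the 6 still-open variables, 18 fits only H (and all 6 values in {6, 12, 14, 16, 18, 20} must be used), so H = 18.
A and F between them cover only {16, 20} — a naked pair. Remove those values from B, C, E.
So B = 6.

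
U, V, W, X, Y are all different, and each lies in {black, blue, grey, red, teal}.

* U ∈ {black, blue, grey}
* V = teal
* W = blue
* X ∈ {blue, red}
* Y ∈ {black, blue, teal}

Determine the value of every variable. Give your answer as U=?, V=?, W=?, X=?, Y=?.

U=grey, V=teal, W=blue, X=red, Y=black

V's domain is down to {teal}, so V = teal. Remove teal from Y.
That leaves W = blue. So U, X, Y can't be blue.
X has just one choice, so X = red.
Y has just one choice, so Y = black. So U can't be black.
That leaves U = grey.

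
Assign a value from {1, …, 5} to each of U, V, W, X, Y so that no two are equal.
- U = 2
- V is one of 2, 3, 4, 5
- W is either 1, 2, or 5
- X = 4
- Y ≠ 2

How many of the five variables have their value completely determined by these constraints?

2

U must be 2 (only option left). Strike 2 from V, W.
That leaves X = 4. Eliminate 4 elsewhere: V, Y.
Determined: U=2, X=4. The other variables each still have more than one consistent value. That makes 2.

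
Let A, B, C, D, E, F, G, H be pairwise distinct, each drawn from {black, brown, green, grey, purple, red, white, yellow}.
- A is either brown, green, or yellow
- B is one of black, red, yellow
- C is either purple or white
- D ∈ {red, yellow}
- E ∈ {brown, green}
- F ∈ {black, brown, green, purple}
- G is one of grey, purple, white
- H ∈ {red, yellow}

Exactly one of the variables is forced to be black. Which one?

B

Among the 8 variables, grey fits only G (and all 8 values in {black, brown, green, grey, purple, red, white, yellow} must be used), so G = grey.
The 7 still-open variables draw from only 7 values {black, brown, green, purple, red, white, yellow}, so each is used; only C can be white, hence C = white.
Among the 6 still-open variables, purple fits only F (and all 6 values in {black, brown, green, purple, red, yellow} must be used), so F = purple.
The 5 still-open variables draw from only 5 values {black, brown, green, red, yellow}, so each is used; only B can be black, hence B = black.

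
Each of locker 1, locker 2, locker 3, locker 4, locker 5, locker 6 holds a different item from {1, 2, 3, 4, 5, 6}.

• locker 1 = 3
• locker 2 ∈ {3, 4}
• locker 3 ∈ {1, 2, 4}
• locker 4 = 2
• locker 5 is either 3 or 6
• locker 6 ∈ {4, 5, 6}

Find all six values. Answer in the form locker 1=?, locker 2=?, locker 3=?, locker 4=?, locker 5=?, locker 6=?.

locker 1=3, locker 2=4, locker 3=1, locker 4=2, locker 5=6, locker 6=5

locker 1's domain is down to {3}, so locker 1 = 3. Strike 3 from locker 2, locker 5.
locker 2 has just one choice, so locker 2 = 4. Remove 4 from locker 3, locker 6.
That leaves locker 4 = 2. Strike 2 from locker 3.
locker 5's domain is down to {6}, so locker 5 = 6. Eliminate 6 elsewhere: locker 6.
locker 6's domain is down to {5}, so locker 6 = 5.
locker 3 has just one choice, so locker 3 = 1.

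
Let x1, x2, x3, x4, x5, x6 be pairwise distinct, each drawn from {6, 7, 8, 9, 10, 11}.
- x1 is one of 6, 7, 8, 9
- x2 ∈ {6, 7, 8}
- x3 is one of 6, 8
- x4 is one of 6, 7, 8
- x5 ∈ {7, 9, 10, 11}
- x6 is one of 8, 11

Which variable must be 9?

Among the 6 variables, 10 fits only x5 (and all 6 values in {6, 7, 8, 9, 10, 11} must be used), so x5 = 10.
The 5 still-open variables draw from only 5 values {6, 7, 8, 9, 11}, so each is used; only x1 can be 9, hence x1 = 9.

x1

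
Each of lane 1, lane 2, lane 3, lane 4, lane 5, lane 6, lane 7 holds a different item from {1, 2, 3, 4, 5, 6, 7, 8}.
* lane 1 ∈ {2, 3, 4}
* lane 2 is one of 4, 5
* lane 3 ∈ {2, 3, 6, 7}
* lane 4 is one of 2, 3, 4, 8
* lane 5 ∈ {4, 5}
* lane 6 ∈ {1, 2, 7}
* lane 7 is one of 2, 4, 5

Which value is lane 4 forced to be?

lane 2 and lane 5 share exactly the 2 values {4, 5}; by pigeonhole those values go to them, so strike 4, 5 from lane 1, lane 4, lane 7.
lane 7 must be 2 (only option left). Remove 2 from lane 1, lane 3, lane 4, lane 6.
lane 1's domain is down to {3}, so lane 1 = 3. Strike 3 from lane 3, lane 4.
So lane 4 = 8.

8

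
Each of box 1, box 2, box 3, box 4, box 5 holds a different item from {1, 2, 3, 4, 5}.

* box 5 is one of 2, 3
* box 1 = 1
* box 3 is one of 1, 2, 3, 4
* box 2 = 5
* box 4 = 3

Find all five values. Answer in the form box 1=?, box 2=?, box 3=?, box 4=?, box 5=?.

box 1 has just one choice, so box 1 = 1. So box 3 can't be 1.
box 2 must be 5 (only option left).
box 4 has just one choice, so box 4 = 3. Eliminate 3 elsewhere: box 3, box 5.
box 5's domain is down to {2}, so box 5 = 2. Eliminate 2 elsewhere: box 3.
box 3 has just one choice, so box 3 = 4.

box 1=1, box 2=5, box 3=4, box 4=3, box 5=2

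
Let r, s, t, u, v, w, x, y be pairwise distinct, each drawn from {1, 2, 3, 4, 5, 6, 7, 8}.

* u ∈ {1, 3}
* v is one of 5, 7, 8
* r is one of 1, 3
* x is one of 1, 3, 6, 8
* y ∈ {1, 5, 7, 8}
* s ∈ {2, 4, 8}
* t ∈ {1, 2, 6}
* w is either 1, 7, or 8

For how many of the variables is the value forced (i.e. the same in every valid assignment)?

The 8 variables together cover exactly {1, 2, 3, 4, 5, 6, 7, 8} — 8 values for 8 variables — and 4 appears only in s's list, so s = 4.
The 7 still-open variables together cover exactly {1, 2, 3, 5, 6, 7, 8} — 7 values for 7 variables — and 2 appears only in t's list, so t = 2.
The 6 still-open variables draw from only 6 values {1, 3, 5, 6, 7, 8}, so each is used; only x can be 6, hence x = 6.
The 2 variables r and u are confined to {1, 3}, which locks those values in; drop them from w, y.
Determined: s=4, t=2, x=6. The other variables each still have more than one consistent value. That makes 3.

3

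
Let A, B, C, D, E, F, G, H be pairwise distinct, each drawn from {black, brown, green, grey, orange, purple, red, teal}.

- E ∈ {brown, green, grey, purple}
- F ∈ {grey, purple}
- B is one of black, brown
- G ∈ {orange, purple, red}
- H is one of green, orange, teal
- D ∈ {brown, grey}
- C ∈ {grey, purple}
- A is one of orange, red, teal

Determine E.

The 8 variables together cover exactly {black, brown, green, grey, orange, purple, red, teal} — 8 values for 8 variables — and black appears only in B's list, so B = black.
The 2 variables C and F are confined to {grey, purple}, which locks those values in; drop them from D, E, G.
D has just one choice, so D = brown. So E can't be brown.
So E = green.

green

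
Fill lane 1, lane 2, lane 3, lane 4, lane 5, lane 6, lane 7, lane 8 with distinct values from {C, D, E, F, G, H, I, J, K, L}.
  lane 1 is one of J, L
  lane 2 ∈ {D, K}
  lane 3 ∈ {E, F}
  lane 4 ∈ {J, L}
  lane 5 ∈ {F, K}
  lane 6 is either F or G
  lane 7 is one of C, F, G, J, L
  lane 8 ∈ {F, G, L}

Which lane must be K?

The 8 variables draw from only 8 values {C, D, E, F, G, J, K, L}, so each is used; only lane 7 can be C, hence lane 7 = C.
The 7 still-open variables together cover exactly {D, E, F, G, J, K, L} — 7 values for 7 variables — and D appears only in lane 2's list, so lane 2 = D.
Among the 6 still-open variables, E fits only lane 3 (and all 6 values in {E, F, G, J, K, L} must be used), so lane 3 = E.
Among the 5 still-open variables, K fits only lane 5 (and all 5 values in {F, G, J, K, L} must be used), so lane 5 = K.

lane 5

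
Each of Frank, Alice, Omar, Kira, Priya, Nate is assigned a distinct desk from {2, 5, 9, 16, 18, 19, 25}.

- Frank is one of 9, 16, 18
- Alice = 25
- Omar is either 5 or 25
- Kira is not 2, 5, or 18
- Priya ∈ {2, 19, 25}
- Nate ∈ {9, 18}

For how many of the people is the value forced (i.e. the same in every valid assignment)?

2

Alice must be 25 (only option left). So Omar, Kira, Priya can't be 25.
Omar must be 5 (only option left).
Determined: Alice=25, Omar=5. The other people each still have more than one consistent value. That makes 2.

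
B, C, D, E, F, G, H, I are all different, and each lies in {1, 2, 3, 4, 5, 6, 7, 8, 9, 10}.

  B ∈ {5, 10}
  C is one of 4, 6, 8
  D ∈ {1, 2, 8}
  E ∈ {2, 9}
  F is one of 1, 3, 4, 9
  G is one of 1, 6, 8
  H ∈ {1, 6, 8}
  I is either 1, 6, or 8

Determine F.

3

G, H, I share exactly the 3 values {1, 6, 8}; by pigeonhole those values go to them, so strike 1, 6, 8 from C, D, F.
C has just one choice, so C = 4. Eliminate 4 elsewhere: F.
D has just one choice, so D = 2. So E can't be 2.
E's domain is down to {9}, so E = 9. Eliminate 9 elsewhere: F.
So F = 3.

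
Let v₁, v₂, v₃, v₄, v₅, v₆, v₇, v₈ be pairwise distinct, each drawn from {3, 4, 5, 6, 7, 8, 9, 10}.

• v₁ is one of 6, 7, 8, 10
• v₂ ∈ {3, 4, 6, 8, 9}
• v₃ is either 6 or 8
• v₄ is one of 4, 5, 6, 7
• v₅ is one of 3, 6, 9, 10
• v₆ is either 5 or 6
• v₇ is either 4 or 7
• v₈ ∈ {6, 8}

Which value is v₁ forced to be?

10

The 2 variables v₃ and v₈ are confined to {6, 8}, which locks those values in; drop them from v₁, v₂, v₄, v₅, v₆.
v₆ must be 5 (only option left). Strike 5 from v₄.
The 2 variables v₄ and v₇ are confined to {4, 7}, which locks those values in; drop them from v₁, v₂.
So v₁ = 10.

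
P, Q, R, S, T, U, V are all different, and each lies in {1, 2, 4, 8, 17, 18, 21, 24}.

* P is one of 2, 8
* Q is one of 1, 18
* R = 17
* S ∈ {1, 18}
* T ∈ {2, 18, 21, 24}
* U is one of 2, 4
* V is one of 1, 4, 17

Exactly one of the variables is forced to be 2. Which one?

R has just one choice, so R = 17. Eliminate 17 elsewhere: V.
The 2 variables Q and S are confined to {1, 18}, which locks those values in; drop them from T, V.
V's domain is down to {4}, so V = 4. Strike 4 from U.
So 2 goes to U.

U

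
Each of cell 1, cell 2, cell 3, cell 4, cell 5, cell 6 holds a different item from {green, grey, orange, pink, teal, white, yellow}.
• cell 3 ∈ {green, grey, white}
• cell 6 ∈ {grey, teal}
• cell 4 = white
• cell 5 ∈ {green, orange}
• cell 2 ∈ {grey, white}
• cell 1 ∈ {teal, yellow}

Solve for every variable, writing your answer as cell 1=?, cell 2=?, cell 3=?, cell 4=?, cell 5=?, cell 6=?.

cell 4 has just one choice, so cell 4 = white. Strike white from cell 2, cell 3.
cell 2 must be grey (only option left). Strike grey from cell 3, cell 6.
cell 3's domain is down to {green}, so cell 3 = green. Strike green from cell 5.
cell 5's domain is down to {orange}, so cell 5 = orange.
That leaves cell 6 = teal. Strike teal from cell 1.
That leaves cell 1 = yellow.

cell 1=yellow, cell 2=grey, cell 3=green, cell 4=white, cell 5=orange, cell 6=teal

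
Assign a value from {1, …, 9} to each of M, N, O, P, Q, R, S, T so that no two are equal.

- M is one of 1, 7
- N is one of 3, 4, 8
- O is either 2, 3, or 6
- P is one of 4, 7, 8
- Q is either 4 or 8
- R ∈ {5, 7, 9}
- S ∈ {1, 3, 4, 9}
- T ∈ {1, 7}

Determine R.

5

M and T between them cover only {1, 7} — a naked pair. Remove those values from P, R, S.
P and Q share exactly the 2 values {4, 8}; by pigeonhole those values go to them, so strike 4, 8 from N, S.
That leaves N = 3. So O, S can't be 3.
That leaves S = 9. Strike 9 from R.
So R = 5.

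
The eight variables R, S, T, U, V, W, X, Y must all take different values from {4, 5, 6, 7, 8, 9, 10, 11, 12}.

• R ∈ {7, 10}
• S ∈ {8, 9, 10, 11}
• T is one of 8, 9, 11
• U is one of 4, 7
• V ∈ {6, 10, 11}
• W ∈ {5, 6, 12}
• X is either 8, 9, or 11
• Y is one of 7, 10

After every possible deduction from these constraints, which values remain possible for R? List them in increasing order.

R and Y between them cover only {7, 10} — a naked pair. Remove those values from S, U, V.
That leaves U = 4.
The 3 variables S, T, X are confined to {8, 9, 11}, which locks those values in; drop them from V.
V's domain is down to {6}, so V = 6. Eliminate 6 elsewhere: W.
No further eliminations apply; R can still be any of 7, 10.

7, 10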